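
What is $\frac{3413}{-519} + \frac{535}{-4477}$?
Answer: $- \frac{15557666}{2323563} \approx -6.6956$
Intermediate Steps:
$\frac{3413}{-519} + \frac{535}{-4477} = 3413 \left(- \frac{1}{519}\right) + 535 \left(- \frac{1}{4477}\right) = - \frac{3413}{519} - \frac{535}{4477} = - \frac{15557666}{2323563}$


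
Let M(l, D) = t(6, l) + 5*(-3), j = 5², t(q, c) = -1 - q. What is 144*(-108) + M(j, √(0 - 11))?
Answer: -15574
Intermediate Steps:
j = 25
M(l, D) = -22 (M(l, D) = (-1 - 1*6) + 5*(-3) = (-1 - 6) - 15 = -7 - 15 = -22)
144*(-108) + M(j, √(0 - 11)) = 144*(-108) - 22 = -15552 - 22 = -15574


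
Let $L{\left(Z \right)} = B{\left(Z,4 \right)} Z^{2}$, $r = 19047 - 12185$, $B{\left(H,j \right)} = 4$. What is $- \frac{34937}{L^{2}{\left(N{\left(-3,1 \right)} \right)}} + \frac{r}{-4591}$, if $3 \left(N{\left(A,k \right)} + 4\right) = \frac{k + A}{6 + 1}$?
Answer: $- \frac{37199641152199}{4018103140096} \approx -9.258$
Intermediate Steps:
$r = 6862$ ($r = 19047 - 12185 = 6862$)
$N{\left(A,k \right)} = -4 + \frac{A}{21} + \frac{k}{21}$ ($N{\left(A,k \right)} = -4 + \frac{\left(k + A\right) \frac{1}{6 + 1}}{3} = -4 + \frac{\left(A + k\right) \frac{1}{7}}{3} = -4 + \frac{\frac{A}{7} + \frac{k}{7}}{3} = -4 + \left(\frac{A}{21} + \frac{k}{21}\right) = -4 + \frac{A}{21} + \frac{k}{21}$)
$L{\left(Z \right)} = 4 Z^{2}$
$- \frac{34937}{L^{2}{\left(N{\left(-3,1 \right)} \right)}} + \frac{r}{-4591} = - \frac{34937}{\left(4 \left(-4 + \frac{1}{21} \left(-3\right) + \frac{1}{21} \cdot 1\right)^{2}\right)^{2}} + \frac{6862}{-4591} = - \frac{34937}{\left(4 \left(-4 - \frac{1}{7} + \frac{1}{21}\right)^{2}\right)^{2}} + 6862 \left(- \frac{1}{4591}\right) = - \frac{34937}{\left(4 \left(- \frac{86}{21}\right)^{2}\right)^{2}} - \frac{6862}{4591} = - \frac{34937}{\left(4 \cdot \frac{7396}{441}\right)^{2}} - \frac{6862}{4591} = - \frac{34937}{\left(\frac{29584}{441}\right)^{2}} - \frac{6862}{4591} = - \frac{34937}{\frac{875213056}{194481}} - \frac{6862}{4591} = \left(-34937\right) \frac{194481}{875213056} - \frac{6862}{4591} = - \frac{6794582697}{875213056} - \frac{6862}{4591} = - \frac{37199641152199}{4018103140096}$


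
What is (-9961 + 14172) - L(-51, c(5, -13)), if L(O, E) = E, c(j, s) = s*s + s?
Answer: 4055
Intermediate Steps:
c(j, s) = s + s² (c(j, s) = s² + s = s + s²)
(-9961 + 14172) - L(-51, c(5, -13)) = (-9961 + 14172) - (-13)*(1 - 13) = 4211 - (-13)*(-12) = 4211 - 1*156 = 4211 - 156 = 4055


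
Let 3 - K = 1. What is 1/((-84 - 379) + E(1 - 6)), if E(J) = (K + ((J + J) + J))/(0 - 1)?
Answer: -1/450 ≈ -0.0022222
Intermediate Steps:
K = 2 (K = 3 - 1*1 = 3 - 1 = 2)
E(J) = -2 - 3*J (E(J) = (2 + ((J + J) + J))/(0 - 1) = (2 + (2*J + J))/(-1) = (2 + 3*J)*(-1) = -2 - 3*J)
1/((-84 - 379) + E(1 - 6)) = 1/((-84 - 379) + (-2 - 3*(1 - 6))) = 1/(-463 + (-2 - 3*(-5))) = 1/(-463 + (-2 + 15)) = 1/(-463 + 13) = 1/(-450) = -1/450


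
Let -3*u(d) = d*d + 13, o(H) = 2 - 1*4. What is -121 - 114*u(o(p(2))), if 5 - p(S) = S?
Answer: 525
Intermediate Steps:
p(S) = 5 - S
o(H) = -2 (o(H) = 2 - 4 = -2)
u(d) = -13/3 - d**2/3 (u(d) = -(d*d + 13)/3 = -(d**2 + 13)/3 = -(13 + d**2)/3 = -13/3 - d**2/3)
-121 - 114*u(o(p(2))) = -121 - 114*(-13/3 - 1/3*(-2)**2) = -121 - 114*(-13/3 - 1/3*4) = -121 - 114*(-13/3 - 4/3) = -121 - 114*(-17/3) = -121 + 646 = 525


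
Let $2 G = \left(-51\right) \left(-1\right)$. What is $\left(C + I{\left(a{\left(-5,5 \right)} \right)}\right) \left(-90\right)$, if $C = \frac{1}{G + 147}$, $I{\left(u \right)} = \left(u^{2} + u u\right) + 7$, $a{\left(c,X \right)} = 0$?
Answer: $- \frac{14502}{23} \approx -630.52$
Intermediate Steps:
$G = \frac{51}{2}$ ($G = \frac{\left(-51\right) \left(-1\right)}{2} = \frac{1}{2} \cdot 51 = \frac{51}{2} \approx 25.5$)
$I{\left(u \right)} = 7 + 2 u^{2}$ ($I{\left(u \right)} = \left(u^{2} + u^{2}\right) + 7 = 2 u^{2} + 7 = 7 + 2 u^{2}$)
$C = \frac{2}{345}$ ($C = \frac{1}{\frac{51}{2} + 147} = \frac{1}{\frac{345}{2}} = \frac{2}{345} \approx 0.0057971$)
$\left(C + I{\left(a{\left(-5,5 \right)} \right)}\right) \left(-90\right) = \left(\frac{2}{345} + \left(7 + 2 \cdot 0^{2}\right)\right) \left(-90\right) = \left(\frac{2}{345} + \left(7 + 2 \cdot 0\right)\right) \left(-90\right) = \left(\frac{2}{345} + \left(7 + 0\right)\right) \left(-90\right) = \left(\frac{2}{345} + 7\right) \left(-90\right) = \frac{2417}{345} \left(-90\right) = - \frac{14502}{23}$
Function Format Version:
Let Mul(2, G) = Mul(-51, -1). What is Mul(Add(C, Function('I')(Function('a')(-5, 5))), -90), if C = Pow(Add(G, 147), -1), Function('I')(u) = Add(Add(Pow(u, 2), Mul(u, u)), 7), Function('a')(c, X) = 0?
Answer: Rational(-14502, 23) ≈ -630.52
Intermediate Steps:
G = Rational(51, 2) (G = Mul(Rational(1, 2), Mul(-51, -1)) = Mul(Rational(1, 2), 51) = Rational(51, 2) ≈ 25.500)
Function('I')(u) = Add(7, Mul(2, Pow(u, 2))) (Function('I')(u) = Add(Add(Pow(u, 2), Pow(u, 2)), 7) = Add(Mul(2, Pow(u, 2)), 7) = Add(7, Mul(2, Pow(u, 2))))
C = Rational(2, 345) (C = Pow(Add(Rational(51, 2), 147), -1) = Pow(Rational(345, 2), -1) = Rational(2, 345) ≈ 0.0057971)
Mul(Add(C, Function('I')(Function('a')(-5, 5))), -90) = Mul(Add(Rational(2, 345), Add(7, Mul(2, Pow(0, 2)))), -90) = Mul(Add(Rational(2, 345), Add(7, Mul(2, 0))), -90) = Mul(Add(Rational(2, 345), Add(7, 0)), -90) = Mul(Add(Rational(2, 345), 7), -90) = Mul(Rational(2417, 345), -90) = Rational(-14502, 23)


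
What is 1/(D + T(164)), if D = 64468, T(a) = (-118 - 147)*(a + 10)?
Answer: 1/18358 ≈ 5.4472e-5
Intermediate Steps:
T(a) = -2650 - 265*a (T(a) = -265*(10 + a) = -2650 - 265*a)
1/(D + T(164)) = 1/(64468 + (-2650 - 265*164)) = 1/(64468 + (-2650 - 43460)) = 1/(64468 - 46110) = 1/18358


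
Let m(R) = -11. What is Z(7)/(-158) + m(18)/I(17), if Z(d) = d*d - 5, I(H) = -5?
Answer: 759/395 ≈ 1.9215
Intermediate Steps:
Z(d) = -5 + d**2 (Z(d) = d**2 - 5 = -5 + d**2)
Z(7)/(-158) + m(18)/I(17) = (-5 + 7**2)/(-158) - 11/(-5) = (-5 + 49)*(-1/158) - 11*(-1/5) = 44*(-1/158) + 11/5 = -22/79 + 11/5 = 759/395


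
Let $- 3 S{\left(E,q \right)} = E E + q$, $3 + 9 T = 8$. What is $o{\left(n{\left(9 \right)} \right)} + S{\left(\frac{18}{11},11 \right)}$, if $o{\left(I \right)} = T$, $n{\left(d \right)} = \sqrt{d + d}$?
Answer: $- \frac{4360}{1089} \approx -4.0037$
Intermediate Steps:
$T = \frac{5}{9}$ ($T = - \frac{1}{3} + \frac{1}{9} \cdot 8 = - \frac{1}{3} + \frac{8}{9} = \frac{5}{9} \approx 0.55556$)
$n{\left(d \right)} = \sqrt{2} \sqrt{d}$ ($n{\left(d \right)} = \sqrt{2 d} = \sqrt{2} \sqrt{d}$)
$o{\left(I \right)} = \frac{5}{9}$
$S{\left(E,q \right)} = - \frac{q}{3} - \frac{E^{2}}{3}$ ($S{\left(E,q \right)} = - \frac{E E + q}{3} = - \frac{E^{2} + q}{3} = - \frac{q + E^{2}}{3} = - \frac{q}{3} - \frac{E^{2}}{3}$)
$o{\left(n{\left(9 \right)} \right)} + S{\left(\frac{18}{11},11 \right)} = \frac{5}{9} - \left(\frac{11}{3} + \frac{\left(\frac{18}{11}\right)^{2}}{3}\right) = \frac{5}{9} - \frac{1655}{363} = - \frac{4360}{1089}$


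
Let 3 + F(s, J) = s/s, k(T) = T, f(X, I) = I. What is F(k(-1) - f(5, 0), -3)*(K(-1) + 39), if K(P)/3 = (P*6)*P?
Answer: -114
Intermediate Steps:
F(s, J) = -2 (F(s, J) = -3 + s/s = -3 + 1 = -2)
K(P) = 18*P² (K(P) = 3*((P*6)*P) = 3*((6*P)*P) = 3*(6*P²) = 18*P²)
F(k(-1) - f(5, 0), -3)*(K(-1) + 39) = -2*(18*(-1)² + 39) = -2*(18*1 + 39) = -2*(18 + 39) = -2*57 = -114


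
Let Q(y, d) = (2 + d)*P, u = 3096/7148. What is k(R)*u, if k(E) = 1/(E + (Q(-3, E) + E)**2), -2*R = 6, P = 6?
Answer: 129/23231 ≈ 0.0055529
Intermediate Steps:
R = -3 (R = -1/2*6 = -3)
u = 774/1787 (u = 3096*(1/7148) = 774/1787 ≈ 0.43313)
Q(y, d) = 12 + 6*d (Q(y, d) = (2 + d)*6 = 12 + 6*d)
k(E) = 1/(E + (12 + 7*E)**2) (k(E) = 1/(E + ((12 + 6*E) + E)**2) = 1/(E + (12 + 7*E)**2))
k(R)*u = (774/1787)/(-3 + (12 + 7*(-3))**2) = (774/1787)/(-3 + (12 - 21)**2) = (774/1787)/(-3 + (-9)**2) = (774/1787)/(-3 + 81) = (774/1787)/78 = (1/78)*(774/1787) = 129/23231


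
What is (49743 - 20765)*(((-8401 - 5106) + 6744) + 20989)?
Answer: 412241028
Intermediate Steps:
(49743 - 20765)*(((-8401 - 5106) + 6744) + 20989) = 28978*((-13507 + 6744) + 20989) = 28978*(-6763 + 20989) = 28978*14226 = 412241028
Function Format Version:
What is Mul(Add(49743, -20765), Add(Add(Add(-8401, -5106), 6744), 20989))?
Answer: 412241028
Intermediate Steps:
Mul(Add(49743, -20765), Add(Add(Add(-8401, -5106), 6744), 20989)) = Mul(28978, Add(Add(-13507, 6744), 20989)) = Mul(28978, Add(-6763, 20989)) = Mul(28978, 14226) = 412241028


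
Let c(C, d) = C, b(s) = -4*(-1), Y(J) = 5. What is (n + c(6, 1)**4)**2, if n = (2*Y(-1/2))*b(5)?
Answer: 1784896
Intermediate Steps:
b(s) = 4
n = 40 (n = (2*5)*4 = 10*4 = 40)
(n + c(6, 1)**4)**2 = (40 + 6**4)**2 = (40 + 1296)**2 = 1336**2 = 1784896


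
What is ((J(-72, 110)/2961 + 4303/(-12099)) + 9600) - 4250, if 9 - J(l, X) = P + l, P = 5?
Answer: 63884223997/11941713 ≈ 5349.7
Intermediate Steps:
J(l, X) = 4 - l (J(l, X) = 9 - (5 + l) = 9 + (-5 - l) = 4 - l)
((J(-72, 110)/2961 + 4303/(-12099)) + 9600) - 4250 = (((4 - 1*(-72))/2961 + 4303/(-12099)) + 9600) - 4250 = (((4 + 72)*(1/2961) + 4303*(-1/12099)) + 9600) - 4250 = ((76*(1/2961) - 4303/12099) + 9600) - 4250 = ((76/2961 - 4303/12099) + 9600) - 4250 = (-3940553/11941713 + 9600) - 4250 = 114636504247/11941713 - 4250 = 63884223997/11941713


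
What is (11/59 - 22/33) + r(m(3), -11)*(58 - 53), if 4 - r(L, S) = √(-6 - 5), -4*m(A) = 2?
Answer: 3455/177 - 5*I*√11 ≈ 19.52 - 16.583*I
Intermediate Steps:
m(A) = -½ (m(A) = -¼*2 = -½)
r(L, S) = 4 - I*√11 (r(L, S) = 4 - √(-6 - 5) = 4 - √(-11) = 4 - I*√11)
(11/59 - 22/33) + r(m(3), -11)*(58 - 53) = (11/59 - 22/33) + (4 - I*√11)*(58 - 53) = (11*(1/59) - 22*1/33) + (4 - I*√11)*5 = (11/59 - ⅔) + (20 - 5*I*√11) = -85/177 + (20 - 5*I*√11) = 3455/177 - 5*I*√11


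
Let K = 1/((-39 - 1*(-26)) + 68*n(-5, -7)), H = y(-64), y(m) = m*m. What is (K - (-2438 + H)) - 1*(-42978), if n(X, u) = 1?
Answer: 2272601/55 ≈ 41320.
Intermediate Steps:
y(m) = m²
H = 4096 (H = (-64)² = 4096)
K = 1/55 (K = 1/((-39 - 1*(-26)) + 68*1) = 1/((-39 + 26) + 68) = 1/(-13 + 68) = 1/55 ≈ 0.018182)
(K - (-2438 + H)) - 1*(-42978) = (1/55 - (-2438 + 4096)) - 1*(-42978) = (1/55 - 1*1658) + 42978 = (1/55 - 1658) + 42978 = -91189/55 + 42978 = 2272601/55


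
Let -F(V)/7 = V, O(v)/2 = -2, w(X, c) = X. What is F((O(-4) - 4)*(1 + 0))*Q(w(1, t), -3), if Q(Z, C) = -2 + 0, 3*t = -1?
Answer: -112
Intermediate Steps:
t = -1/3 (t = (1/3)*(-1) = -1/3 ≈ -0.33333)
O(v) = -4 (O(v) = 2*(-2) = -4)
F(V) = -7*V
Q(Z, C) = -2
F((O(-4) - 4)*(1 + 0))*Q(w(1, t), -3) = -7*(-4 - 4)*(1 + 0)*(-2) = -(-56)*(-2) = -7*(-8)*(-2) = 56*(-2) = -112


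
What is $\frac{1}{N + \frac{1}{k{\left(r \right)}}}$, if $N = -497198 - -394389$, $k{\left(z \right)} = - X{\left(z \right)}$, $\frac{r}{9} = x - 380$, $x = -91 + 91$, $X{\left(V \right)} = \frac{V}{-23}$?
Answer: $- \frac{3420}{351606803} \approx -9.7268 \cdot 10^{-6}$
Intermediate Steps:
$X{\left(V \right)} = - \frac{V}{23}$ ($X{\left(V \right)} = V \left(- \frac{1}{23}\right) = - \frac{V}{23}$)
$x = 0$
$r = -3420$ ($r = 9 \left(0 - 380\right) = 9 \left(-380\right) = -3420$)
$k{\left(z \right)} = \frac{z}{23}$ ($k{\left(z \right)} = - \frac{\left(-1\right) z}{23} = \frac{z}{23}$)
$N = -102809$ ($N = -497198 + 394389 = -102809$)
$\frac{1}{N + \frac{1}{k{\left(r \right)}}} = \frac{1}{-102809 + \frac{1}{\frac{1}{23} \left(-3420\right)}} = \frac{1}{-102809 + \frac{1}{- \frac{3420}{23}}} = \frac{1}{-102809 - \frac{23}{3420}} = \frac{1}{- \frac{351606803}{3420}} = - \frac{3420}{351606803}$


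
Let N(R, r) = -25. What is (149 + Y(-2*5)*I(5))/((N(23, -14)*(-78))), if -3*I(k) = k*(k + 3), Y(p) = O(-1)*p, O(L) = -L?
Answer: 847/5850 ≈ 0.14479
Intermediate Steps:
Y(p) = p (Y(p) = (-1*(-1))*p = 1*p = p)
I(k) = -k*(3 + k)/3 (I(k) = -k*(k + 3)/3 = -k*(3 + k)/3)
(149 + Y(-2*5)*I(5))/((N(23, -14)*(-78))) = (149 + (-2*5)*(-1/3*5*(3 + 5)))/((-25*(-78))) = (149 - (-10)*5*8/3)/1950 = (149 - 10*(-40/3))*(1/1950) = (149 + 400/3)*(1/1950) = (847/3)*(1/1950) = 847/5850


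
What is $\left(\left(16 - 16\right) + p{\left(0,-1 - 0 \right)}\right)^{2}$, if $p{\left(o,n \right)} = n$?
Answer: $1$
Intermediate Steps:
$\left(\left(16 - 16\right) + p{\left(0,-1 - 0 \right)}\right)^{2} = \left(\left(16 - 16\right) - 1\right)^{2} = \left(0 + \left(-1 + 0\right)\right)^{2} = \left(0 - 1\right)^{2} = \left(-1\right)^{2} = 1$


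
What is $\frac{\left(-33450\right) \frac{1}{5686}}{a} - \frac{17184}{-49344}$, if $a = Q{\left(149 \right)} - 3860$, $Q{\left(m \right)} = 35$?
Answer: $\frac{26068369}{74526402} \approx 0.34979$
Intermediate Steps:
$a = -3825$ ($a = 35 - 3860 = -3825$)
$\frac{\left(-33450\right) \frac{1}{5686}}{a} - \frac{17184}{-49344} = \frac{\left(-33450\right) \frac{1}{5686}}{-3825} - \frac{17184}{-49344} = \left(-33450\right) \frac{1}{5686} \left(- \frac{1}{3825}\right) - - \frac{179}{514} = \left(- \frac{16725}{2843}\right) \left(- \frac{1}{3825}\right) + \frac{179}{514} = \frac{223}{144993} + \frac{179}{514} = \frac{26068369}{74526402}$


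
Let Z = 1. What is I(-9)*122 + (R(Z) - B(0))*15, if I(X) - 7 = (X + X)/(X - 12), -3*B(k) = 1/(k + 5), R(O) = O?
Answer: 6822/7 ≈ 974.57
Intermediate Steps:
B(k) = -1/(3*(5 + k)) (B(k) = -1/(3*(k + 5)) = -1/(3*(5 + k)))
I(X) = 7 + 2*X/(-12 + X) (I(X) = 7 + (X + X)/(X - 12) = 7 + (2*X)/(-12 + X) = 7 + 2*X/(-12 + X))
I(-9)*122 + (R(Z) - B(0))*15 = (3*(-28 + 3*(-9))/(-12 - 9))*122 + (1 - (-1)/(15 + 3*0))*15 = (3*(-28 - 27)/(-21))*122 + (1 - (-1)/(15 + 0))*15 = (3*(-1/21)*(-55))*122 + (1 - (-1)/15)*15 = (55/7)*122 + (1 - (-1)/15)*15 = 6710/7 + (1 - 1*(-1/15))*15 = 6710/7 + (1 + 1/15)*15 = 6710/7 + (16/15)*15 = 6710/7 + 16 = 6822/7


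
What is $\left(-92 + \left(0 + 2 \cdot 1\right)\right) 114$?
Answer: $-10260$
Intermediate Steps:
$\left(-92 + \left(0 + 2 \cdot 1\right)\right) 114 = \left(-92 + \left(0 + 2\right)\right) 114 = \left(-92 + 2\right) 114 = \left(-90\right) 114 = -10260$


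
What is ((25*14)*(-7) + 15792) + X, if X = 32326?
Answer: 45668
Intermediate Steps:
((25*14)*(-7) + 15792) + X = ((25*14)*(-7) + 15792) + 32326 = (350*(-7) + 15792) + 32326 = (-2450 + 15792) + 32326 = 13342 + 32326 = 45668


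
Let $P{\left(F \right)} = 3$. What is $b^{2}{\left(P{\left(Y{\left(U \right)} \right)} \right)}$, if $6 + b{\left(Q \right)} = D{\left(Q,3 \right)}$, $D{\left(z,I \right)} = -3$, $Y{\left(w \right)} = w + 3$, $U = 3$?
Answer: $81$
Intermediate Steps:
$Y{\left(w \right)} = 3 + w$
$b{\left(Q \right)} = -9$ ($b{\left(Q \right)} = -6 - 3 = -9$)
$b^{2}{\left(P{\left(Y{\left(U \right)} \right)} \right)} = \left(-9\right)^{2} = 81$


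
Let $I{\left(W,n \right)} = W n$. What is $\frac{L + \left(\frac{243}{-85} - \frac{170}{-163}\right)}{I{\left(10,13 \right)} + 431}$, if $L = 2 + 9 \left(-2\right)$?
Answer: $- \frac{246839}{7772655} \approx -0.031757$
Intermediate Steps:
$L = -16$ ($L = 2 - 18 = -16$)
$\frac{L + \left(\frac{243}{-85} - \frac{170}{-163}\right)}{I{\left(10,13 \right)} + 431} = \frac{-16 + \left(\frac{243}{-85} - \frac{170}{-163}\right)}{10 \cdot 13 + 431} = \frac{-16 + \left(243 \left(- \frac{1}{85}\right) - - \frac{170}{163}\right)}{130 + 431} = \frac{-16 + \left(- \frac{243}{85} + \frac{170}{163}\right)}{561} = \left(-16 - \frac{25159}{13855}\right) \frac{1}{561} = \left(- \frac{246839}{13855}\right) \frac{1}{561} = - \frac{246839}{7772655}$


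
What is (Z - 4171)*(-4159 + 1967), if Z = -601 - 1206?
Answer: 13103776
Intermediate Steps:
Z = -1807
(Z - 4171)*(-4159 + 1967) = (-1807 - 4171)*(-4159 + 1967) = -5978*(-2192) = 13103776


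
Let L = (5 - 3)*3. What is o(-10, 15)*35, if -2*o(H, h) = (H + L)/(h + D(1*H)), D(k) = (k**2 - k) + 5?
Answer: 7/13 ≈ 0.53846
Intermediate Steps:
D(k) = 5 + k**2 - k
L = 6 (L = 2*3 = 6)
o(H, h) = -(6 + H)/(2*(5 + h + H**2 - H)) (o(H, h) = -(H + 6)/(2*(h + (5 + (1*H)**2 - H))) = -(6 + H)/(2*(h + (5 + H**2 - H))) = -(6 + H)/(2*(5 + h + H**2 - H)))
o(-10, 15)*35 = ((-3 - 1/2*(-10))/(5 + 15 + (-10)**2 - 1*(-10)))*35 = ((-3 + 5)/(5 + 15 + 100 + 10))*35 = (2/130)*35 = ((1/130)*2)*35 = (1/65)*35 = 7/13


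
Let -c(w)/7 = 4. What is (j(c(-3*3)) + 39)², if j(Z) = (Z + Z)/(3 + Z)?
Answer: 1062961/625 ≈ 1700.7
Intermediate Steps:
c(w) = -28 (c(w) = -7*4 = -28)
j(Z) = 2*Z/(3 + Z) (j(Z) = (2*Z)/(3 + Z) = 2*Z/(3 + Z))
(j(c(-3*3)) + 39)² = (2*(-28)/(3 - 28) + 39)² = (2*(-28)/(-25) + 39)² = (2*(-28)*(-1/25) + 39)² = (56/25 + 39)² = (1031/25)² = 1062961/625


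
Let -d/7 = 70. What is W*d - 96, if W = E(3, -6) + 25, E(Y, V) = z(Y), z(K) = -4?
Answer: -10386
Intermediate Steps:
d = -490 (d = -7*70 = -490)
E(Y, V) = -4
W = 21 (W = -4 + 25 = 21)
W*d - 96 = 21*(-490) - 96 = -10290 - 96 = -10386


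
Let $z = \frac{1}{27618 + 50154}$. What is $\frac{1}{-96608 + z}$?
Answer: $- \frac{77772}{7513397375} \approx -1.0351 \cdot 10^{-5}$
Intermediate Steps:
$z = \frac{1}{77772} \approx 1.2858 \cdot 10^{-5}$
$\frac{1}{-96608 + z} = \frac{1}{-96608 + \frac{1}{77772}} = \frac{1}{- \frac{7513397375}{77772}} = - \frac{77772}{7513397375}$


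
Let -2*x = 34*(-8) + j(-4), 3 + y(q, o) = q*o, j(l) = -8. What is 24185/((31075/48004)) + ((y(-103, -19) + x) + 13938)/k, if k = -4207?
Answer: 88795108196/2376955 ≈ 37357.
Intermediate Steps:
y(q, o) = -3 + o*q (y(q, o) = -3 + q*o = -3 + o*q)
x = 140 (x = -(34*(-8) - 8)/2 = -(-272 - 8)/2 = -½*(-280) = 140)
24185/((31075/48004)) + ((y(-103, -19) + x) + 13938)/k = 24185/((31075/48004)) + (((-3 - 19*(-103)) + 140) + 13938)/(-4207) = 24185/((31075*(1/48004))) + (((-3 + 1957) + 140) + 13938)*(-1/4207) = 24185/(2825/4364) + ((1954 + 140) + 13938)*(-1/4207) = 24185*(4364/2825) + (2094 + 13938)*(-1/4207) = 21108668/565 + 16032*(-1/4207) = 21108668/565 - 16032/4207 = 88795108196/2376955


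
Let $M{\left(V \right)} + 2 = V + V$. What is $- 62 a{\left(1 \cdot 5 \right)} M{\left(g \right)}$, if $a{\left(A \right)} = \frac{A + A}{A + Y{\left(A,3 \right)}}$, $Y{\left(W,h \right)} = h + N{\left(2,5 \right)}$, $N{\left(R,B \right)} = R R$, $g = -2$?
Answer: $310$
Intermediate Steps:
$M{\left(V \right)} = -2 + 2 V$ ($M{\left(V \right)} = -2 + \left(V + V\right) = -2 + 2 V$)
$N{\left(R,B \right)} = R^{2}$
$Y{\left(W,h \right)} = 4 + h$ ($Y{\left(W,h \right)} = h + 2^{2} = h + 4 = 4 + h$)
$a{\left(A \right)} = \frac{2 A}{7 + A}$ ($a{\left(A \right)} = \frac{A + A}{A + \left(4 + 3\right)} = \frac{2 A}{A + 7} = \frac{2 A}{7 + A}$)
$- 62 a{\left(1 \cdot 5 \right)} M{\left(g \right)} = - 62 \frac{2 \cdot 1 \cdot 5}{7 + 1 \cdot 5} \left(-2 + 2 \left(-2\right)\right) = - 62 \cdot 2 \cdot 5 \frac{1}{7 + 5} \left(-2 - 4\right) = - 62 \cdot 2 \cdot 5 \cdot \frac{1}{12} \left(-6\right) = \left(-62\right) \frac{5}{6} \left(-6\right) = \left(- \frac{155}{3}\right) \left(-6\right) = 310$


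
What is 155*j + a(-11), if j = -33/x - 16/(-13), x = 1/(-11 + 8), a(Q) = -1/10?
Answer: 2019637/130 ≈ 15536.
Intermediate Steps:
a(Q) = -1/10 (a(Q) = -1*1/10 = -1/10)
x = -1/3 (x = 1/(-3) = -1/3 ≈ -0.33333)
j = 1303/13 (j = -33/(-1/3) - 16/(-13) = -33*(-3) - 16*(-1/13) = 99 + 16/13 = 1303/13 ≈ 100.23)
155*j + a(-11) = 155*(1303/13) - 1/10 = 201965/13 - 1/10 = 2019637/130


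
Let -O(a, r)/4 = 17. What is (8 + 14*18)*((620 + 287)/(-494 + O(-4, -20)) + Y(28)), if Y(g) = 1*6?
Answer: 320450/281 ≈ 1140.4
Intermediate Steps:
Y(g) = 6
O(a, r) = -68 (O(a, r) = -4*17 = -68)
(8 + 14*18)*((620 + 287)/(-494 + O(-4, -20)) + Y(28)) = (8 + 14*18)*((620 + 287)/(-494 - 68) + 6) = (8 + 252)*(907/(-562) + 6) = 260*(907*(-1/562) + 6) = 260*(-907/562 + 6) = 260*(2465/562) = 320450/281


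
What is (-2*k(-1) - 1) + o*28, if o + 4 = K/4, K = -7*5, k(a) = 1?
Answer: -360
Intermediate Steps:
K = -35
o = -51/4 (o = -4 - 35/4 = -51/4 ≈ -12.750)
(-2*k(-1) - 1) + o*28 = (-2*1 - 1) - 51/4*28 = (-2 - 1) - 357 = -3 - 357 = -360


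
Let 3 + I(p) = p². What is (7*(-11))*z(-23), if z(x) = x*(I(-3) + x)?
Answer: -30107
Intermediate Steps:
I(p) = -3 + p²
z(x) = x*(6 + x) (z(x) = x*((-3 + (-3)²) + x) = x*((-3 + 9) + x) = x*(6 + x))
(7*(-11))*z(-23) = (7*(-11))*(-23*(6 - 23)) = -(-1771)*(-17) = -77*391 = -30107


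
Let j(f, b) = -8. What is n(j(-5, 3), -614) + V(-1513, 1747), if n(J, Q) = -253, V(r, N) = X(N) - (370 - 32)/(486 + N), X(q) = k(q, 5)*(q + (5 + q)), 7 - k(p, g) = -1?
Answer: 61940849/2233 ≈ 27739.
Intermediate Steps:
k(p, g) = 8 (k(p, g) = 7 - 1*(-1) = 7 + 1 = 8)
X(q) = 40 + 16*q (X(q) = 8*(q + (5 + q)) = 8*(5 + 2*q) = 40 + 16*q)
V(r, N) = 40 - 338/(486 + N) + 16*N (V(r, N) = (40 + 16*N) - (370 - 32)/(486 + N) = (40 + 16*N) - 338/(486 + N) = 40 - 338/(486 + N) + 16*N)
n(j(-5, 3), -614) + V(-1513, 1747) = -253 + 2*(9551 + 8*1747**2 + 3908*1747)/(486 + 1747) = -253 + 2*(9551 + 8*3052009 + 6827276)/2233 = -253 + 2*(1/2233)*(9551 + 24416072 + 6827276) = -253 + 2*(1/2233)*31252899 = -253 + 62505798/2233 = 61940849/2233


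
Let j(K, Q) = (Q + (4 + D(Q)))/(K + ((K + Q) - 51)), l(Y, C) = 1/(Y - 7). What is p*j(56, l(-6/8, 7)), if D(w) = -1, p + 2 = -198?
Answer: -17800/1887 ≈ -9.4330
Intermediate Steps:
p = -200 (p = -2 - 198 = -200)
l(Y, C) = 1/(-7 + Y)
j(K, Q) = (3 + Q)/(-51 + Q + 2*K) (j(K, Q) = (Q + (4 - 1))/(K + ((K + Q) - 51)) = (Q + 3)/(K + (-51 + K + Q)) = (3 + Q)/(-51 + Q + 2*K))
p*j(56, l(-6/8, 7)) = -200*(3 + 1/(-7 - 6/8))/(-51 + 1/(-7 - 6/8) + 2*56) = -200*(3 + 1/(-7 - 6*1/8))/(-51 + 1/(-7 - 6*1/8) + 112) = -200*(3 + 1/(-7 - 3/4))/(-51 + 1/(-7 - 3/4) + 112) = -200*(3 + 1/(-31/4))/(-51 + 1/(-31/4) + 112) = -200*(3 - 4/31)/(-51 - 4/31 + 112) = -200*89/(1887/31*31) = -6200*89/(1887*31) = -200*89/1887 = -17800/1887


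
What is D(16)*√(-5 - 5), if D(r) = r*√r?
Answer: 64*I*√10 ≈ 202.39*I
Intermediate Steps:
D(r) = r^(3/2)
D(16)*√(-5 - 5) = 16^(3/2)*√(-5 - 5) = 64*√(-10) = 64*(I*√10) = 64*I*√10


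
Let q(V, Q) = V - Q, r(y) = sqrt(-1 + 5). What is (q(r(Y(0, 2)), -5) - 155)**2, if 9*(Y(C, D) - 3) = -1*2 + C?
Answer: 21904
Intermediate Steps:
Y(C, D) = 25/9 + C/9 (Y(C, D) = 3 + (-1*2 + C)/9 = 3 + (-2 + C)/9 = 3 + (-2/9 + C/9) = 25/9 + C/9)
r(y) = 2 (r(y) = sqrt(4) = 2)
(q(r(Y(0, 2)), -5) - 155)**2 = ((2 - 1*(-5)) - 155)**2 = ((2 + 5) - 155)**2 = (7 - 155)**2 = (-148)**2 = 21904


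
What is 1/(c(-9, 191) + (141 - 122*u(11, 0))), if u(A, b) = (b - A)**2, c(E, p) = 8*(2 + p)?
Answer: -1/13077 ≈ -7.6470e-5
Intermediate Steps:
c(E, p) = 16 + 8*p
1/(c(-9, 191) + (141 - 122*u(11, 0))) = 1/((16 + 8*191) + (141 - 122*(11 - 1*0)**2)) = 1/((16 + 1528) + (141 - 122*(11 + 0)**2)) = 1/(1544 + (141 - 122*11**2)) = 1/(1544 + (141 - 122*121)) = 1/(1544 + (141 - 14762)) = 1/(1544 - 14621) = 1/(-13077) = -1/13077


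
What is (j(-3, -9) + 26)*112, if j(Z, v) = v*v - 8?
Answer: 11088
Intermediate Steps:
j(Z, v) = -8 + v² (j(Z, v) = v² - 8 = -8 + v²)
(j(-3, -9) + 26)*112 = ((-8 + (-9)²) + 26)*112 = ((-8 + 81) + 26)*112 = (73 + 26)*112 = 99*112 = 11088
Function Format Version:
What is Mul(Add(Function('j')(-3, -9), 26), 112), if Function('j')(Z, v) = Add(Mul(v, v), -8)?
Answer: 11088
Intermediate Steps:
Function('j')(Z, v) = Add(-8, Pow(v, 2)) (Function('j')(Z, v) = Add(Pow(v, 2), -8) = Add(-8, Pow(v, 2)))
Mul(Add(Function('j')(-3, -9), 26), 112) = Mul(Add(Add(-8, Pow(-9, 2)), 26), 112) = Mul(Add(Add(-8, 81), 26), 112) = Mul(Add(73, 26), 112) = Mul(99, 112) = 11088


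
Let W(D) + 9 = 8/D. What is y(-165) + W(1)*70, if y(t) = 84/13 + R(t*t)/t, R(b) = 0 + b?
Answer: -2971/13 ≈ -228.54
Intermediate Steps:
R(b) = b
W(D) = -9 + 8/D
y(t) = 84/13 + t (y(t) = 84/13 + (t*t)/t = 84*(1/13) + t²/t = 84/13 + t)
y(-165) + W(1)*70 = (84/13 - 165) + (-9 + 8/1)*70 = -2061/13 + (-9 + 8*1)*70 = -2061/13 + (-9 + 8)*70 = -2061/13 - 1*70 = -2061/13 - 70 = -2971/13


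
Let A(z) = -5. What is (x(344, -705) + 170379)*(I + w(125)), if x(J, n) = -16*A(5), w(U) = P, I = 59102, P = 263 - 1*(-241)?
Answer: 10160379154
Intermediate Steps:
P = 504 (P = 263 + 241 = 504)
w(U) = 504
x(J, n) = 80 (x(J, n) = -16*(-5) = 80)
(x(344, -705) + 170379)*(I + w(125)) = (80 + 170379)*(59102 + 504) = 170459*59606 = 10160379154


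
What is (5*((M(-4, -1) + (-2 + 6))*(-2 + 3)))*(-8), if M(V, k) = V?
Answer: 0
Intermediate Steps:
(5*((M(-4, -1) + (-2 + 6))*(-2 + 3)))*(-8) = (5*((-4 + (-2 + 6))*(-2 + 3)))*(-8) = (5*((-4 + 4)*1))*(-8) = (5*(0*1))*(-8) = (5*0)*(-8) = 0*(-8) = 0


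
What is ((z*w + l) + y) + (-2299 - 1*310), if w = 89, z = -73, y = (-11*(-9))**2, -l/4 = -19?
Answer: 771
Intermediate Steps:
l = 76 (l = -4*(-19) = 76)
y = 9801 (y = 99**2 = 9801)
((z*w + l) + y) + (-2299 - 1*310) = ((-73*89 + 76) + 9801) + (-2299 - 1*310) = ((-6497 + 76) + 9801) + (-2299 - 310) = (-6421 + 9801) - 2609 = 3380 - 2609 = 771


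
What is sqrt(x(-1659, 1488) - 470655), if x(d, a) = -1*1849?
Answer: 2*I*sqrt(118126) ≈ 687.39*I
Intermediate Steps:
x(d, a) = -1849
sqrt(x(-1659, 1488) - 470655) = sqrt(-1849 - 470655) = sqrt(-472504) = 2*I*sqrt(118126)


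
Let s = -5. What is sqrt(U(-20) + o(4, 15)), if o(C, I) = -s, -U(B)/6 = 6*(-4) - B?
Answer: sqrt(29) ≈ 5.3852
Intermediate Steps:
U(B) = 144 + 6*B (U(B) = -6*(6*(-4) - B) = -6*(-24 - B) = 144 + 6*B)
o(C, I) = 5 (o(C, I) = -1*(-5) = 5)
sqrt(U(-20) + o(4, 15)) = sqrt((144 + 6*(-20)) + 5) = sqrt((144 - 120) + 5) = sqrt(24 + 5) = sqrt(29)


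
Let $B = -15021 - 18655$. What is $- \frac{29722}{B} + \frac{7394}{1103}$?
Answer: $\frac{140891855}{18572314} \approx 7.5861$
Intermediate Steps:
$B = -33676$ ($B = -15021 - 18655 = -33676$)
$- \frac{29722}{B} + \frac{7394}{1103} = - \frac{29722}{-33676} + \frac{7394}{1103} = \left(-29722\right) \left(- \frac{1}{33676}\right) + 7394 \cdot \frac{1}{1103} = \frac{14861}{16838} + \frac{7394}{1103} = \frac{140891855}{18572314}$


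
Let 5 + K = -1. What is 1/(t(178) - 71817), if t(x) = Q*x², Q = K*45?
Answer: -1/8626497 ≈ -1.1592e-7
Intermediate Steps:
K = -6 (K = -5 - 1 = -6)
Q = -270 (Q = -6*45 = -270)
t(x) = -270*x²
1/(t(178) - 71817) = 1/(-270*178² - 71817) = 1/(-270*31684 - 71817) = 1/(-8554680 - 71817) = 1/(-8626497) = -1/8626497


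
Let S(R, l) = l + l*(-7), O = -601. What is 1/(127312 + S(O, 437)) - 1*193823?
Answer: -24167789869/124690 ≈ -1.9382e+5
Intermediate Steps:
S(R, l) = -6*l (S(R, l) = l - 7*l = -6*l)
1/(127312 + S(O, 437)) - 1*193823 = 1/(127312 - 6*437) - 1*193823 = 1/(127312 - 2622) - 193823 = 1/124690 - 193823 = -24167789869/124690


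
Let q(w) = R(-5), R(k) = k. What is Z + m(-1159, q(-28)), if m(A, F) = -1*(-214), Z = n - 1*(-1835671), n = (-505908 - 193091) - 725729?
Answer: 411157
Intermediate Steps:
n = -1424728 (n = -698999 - 725729 = -1424728)
q(w) = -5
Z = 410943 (Z = -1424728 - 1*(-1835671) = -1424728 + 1835671 = 410943)
m(A, F) = 214
Z + m(-1159, q(-28)) = 410943 + 214 = 411157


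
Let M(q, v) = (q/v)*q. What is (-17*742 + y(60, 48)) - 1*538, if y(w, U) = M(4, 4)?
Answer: -13148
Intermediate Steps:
M(q, v) = q²/v
y(w, U) = 4 (y(w, U) = 4²/4 = 16*(¼) = 4)
(-17*742 + y(60, 48)) - 1*538 = (-17*742 + 4) - 1*538 = (-12614 + 4) - 538 = -12610 - 538 = -13148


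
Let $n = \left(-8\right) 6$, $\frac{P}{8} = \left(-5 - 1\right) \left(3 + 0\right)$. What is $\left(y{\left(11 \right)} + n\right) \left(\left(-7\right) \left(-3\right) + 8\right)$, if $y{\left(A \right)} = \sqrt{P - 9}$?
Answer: $-1392 + 87 i \sqrt{17} \approx -1392.0 + 358.71 i$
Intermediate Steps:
$P = -144$ ($P = 8 \left(-5 - 1\right) \left(3 + 0\right) = 8 \left(\left(-6\right) 3\right) = 8 \left(-18\right) = -144$)
$n = -48$
$y{\left(A \right)} = 3 i \sqrt{17}$ ($y{\left(A \right)} = \sqrt{-144 - 9} = \sqrt{-153} = 3 i \sqrt{17}$)
$\left(y{\left(11 \right)} + n\right) \left(\left(-7\right) \left(-3\right) + 8\right) = \left(3 i \sqrt{17} - 48\right) \left(\left(-7\right) \left(-3\right) + 8\right) = \left(-48 + 3 i \sqrt{17}\right) \left(21 + 8\right) = \left(-48 + 3 i \sqrt{17}\right) 29 = -1392 + 87 i \sqrt{17}$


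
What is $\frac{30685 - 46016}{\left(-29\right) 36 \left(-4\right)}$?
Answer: $- \frac{15331}{4176} \approx -3.6712$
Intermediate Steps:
$\frac{30685 - 46016}{\left(-29\right) 36 \left(-4\right)} = \frac{30685 - 46016}{\left(-1044\right) \left(-4\right)} = - \frac{15331}{4176}$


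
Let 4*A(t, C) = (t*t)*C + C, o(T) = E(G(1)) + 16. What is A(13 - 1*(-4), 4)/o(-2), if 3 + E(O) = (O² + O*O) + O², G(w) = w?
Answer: 145/8 ≈ 18.125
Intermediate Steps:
E(O) = -3 + 3*O² (E(O) = -3 + ((O² + O*O) + O²) = -3 + ((O² + O²) + O²) = -3 + (2*O² + O²) = -3 + 3*O²)
o(T) = 16 (o(T) = (-3 + 3*1²) + 16 = (-3 + 3*1) + 16 = (-3 + 3) + 16 = 0 + 16 = 16)
A(t, C) = C/4 + C*t²/4 (A(t, C) = ((t*t)*C + C)/4 = (t²*C + C)/4 = (C*t² + C)/4 = (C + C*t²)/4 = C/4 + C*t²/4)
A(13 - 1*(-4), 4)/o(-2) = ((¼)*4*(1 + (13 - 1*(-4))²))/16 = ((¼)*4*(1 + (13 + 4)²))*(1/16) = ((¼)*4*(1 + 17²))*(1/16) = ((¼)*4*(1 + 289))*(1/16) = ((¼)*4*290)*(1/16) = 290*(1/16) = 145/8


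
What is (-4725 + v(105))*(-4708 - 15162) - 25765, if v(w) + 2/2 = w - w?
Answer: 93879855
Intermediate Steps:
v(w) = -1 (v(w) = -1 + (w - w) = -1 + 0 = -1)
(-4725 + v(105))*(-4708 - 15162) - 25765 = (-4725 - 1)*(-4708 - 15162) - 25765 = -4726*(-19870) - 25765 = 93905620 - 25765 = 93879855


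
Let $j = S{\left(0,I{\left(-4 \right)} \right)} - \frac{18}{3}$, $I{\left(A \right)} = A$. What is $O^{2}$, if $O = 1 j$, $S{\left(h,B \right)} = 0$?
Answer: $36$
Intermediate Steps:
$j = -6$ ($j = 0 - \frac{18}{3} = 0 - 18 \cdot \frac{1}{3} = 0 - 6 = -6$)
$O = -6$ ($O = 1 \left(-6\right) = -6$)
$O^{2} = \left(-6\right)^{2} = 36$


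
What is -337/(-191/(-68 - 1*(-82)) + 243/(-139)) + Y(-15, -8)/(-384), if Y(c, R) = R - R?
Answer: 655802/29951 ≈ 21.896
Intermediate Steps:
Y(c, R) = 0
-337/(-191/(-68 - 1*(-82)) + 243/(-139)) + Y(-15, -8)/(-384) = -337/(-191/(-68 - 1*(-82)) + 243/(-139)) + 0/(-384) = -337/(-191/(-68 + 82) + 243*(-1/139)) + 0*(-1/384) = -337/(-191/14 - 243/139) + 0 = -337/(-29951/1946) + 0 = -337*(-1946/29951) + 0 = 655802/29951 + 0 = 655802/29951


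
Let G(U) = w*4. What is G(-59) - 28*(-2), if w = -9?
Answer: 20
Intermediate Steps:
G(U) = -36 (G(U) = -9*4 = -36)
G(-59) - 28*(-2) = -36 - 28*(-2) = -36 + 56 = 20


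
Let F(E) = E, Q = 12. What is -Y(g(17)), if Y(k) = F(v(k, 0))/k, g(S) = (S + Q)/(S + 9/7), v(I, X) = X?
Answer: 0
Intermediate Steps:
g(S) = (12 + S)/(9/7 + S) (g(S) = (S + 12)/(S + 9/7) = (12 + S)/(S + 9*(⅐)) = (12 + S)/(S + 9/7) = (12 + S)/(9/7 + S))
Y(k) = 0 (Y(k) = 0/k = 0)
-Y(g(17)) = -1*0 = 0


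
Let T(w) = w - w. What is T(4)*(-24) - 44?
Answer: -44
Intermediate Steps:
T(w) = 0
T(4)*(-24) - 44 = 0*(-24) - 44 = 0 - 44 = -44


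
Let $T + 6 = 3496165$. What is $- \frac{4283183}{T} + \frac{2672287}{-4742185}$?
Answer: $- \frac{29654386420488}{16579432767415} \approx -1.7886$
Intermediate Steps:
$T = 3496159$ ($T = -6 + 3496165 = 3496159$)
$- \frac{4283183}{T} + \frac{2672287}{-4742185} = - \frac{4283183}{3496159} + \frac{2672287}{-4742185} = \left(-4283183\right) \frac{1}{3496159} + 2672287 \left(- \frac{1}{4742185}\right) = - \frac{4283183}{3496159} - \frac{2672287}{4742185} = - \frac{29654386420488}{16579432767415}$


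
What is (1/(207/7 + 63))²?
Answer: 49/419904 ≈ 0.00011669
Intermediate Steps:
(1/(207/7 + 63))² = (1/(648/7))² = (7/648)² = 49/419904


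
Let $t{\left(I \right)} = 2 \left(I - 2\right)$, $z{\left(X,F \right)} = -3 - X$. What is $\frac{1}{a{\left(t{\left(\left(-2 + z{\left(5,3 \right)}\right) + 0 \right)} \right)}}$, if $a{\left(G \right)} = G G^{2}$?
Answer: $- \frac{1}{13824} \approx -7.2338 \cdot 10^{-5}$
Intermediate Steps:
$t{\left(I \right)} = -4 + 2 I$ ($t{\left(I \right)} = 2 \left(-2 + I\right) = -4 + 2 I$)
$a{\left(G \right)} = G^{3}$
$\frac{1}{a{\left(t{\left(\left(-2 + z{\left(5,3 \right)}\right) + 0 \right)} \right)}} = \frac{1}{\left(-4 + 2 \left(\left(-2 - 8\right) + 0\right)\right)^{3}} = \frac{1}{\left(-4 + 2 \left(-10 + 0\right)\right)^{3}} = \frac{1}{\left(-4 + 2 \left(-10\right)\right)^{3}} = \frac{1}{\left(-4 - 20\right)^{3}} = \frac{1}{\left(-24\right)^{3}} = \frac{1}{-13824} = - \frac{1}{13824}$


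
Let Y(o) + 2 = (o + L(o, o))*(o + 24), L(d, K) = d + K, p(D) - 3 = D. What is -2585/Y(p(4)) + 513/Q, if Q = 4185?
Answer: -35304/9145 ≈ -3.8605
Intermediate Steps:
p(D) = 3 + D
L(d, K) = K + d
Y(o) = -2 + 3*o*(24 + o) (Y(o) = -2 + (o + (o + o))*(o + 24) = -2 + (o + 2*o)*(24 + o) = -2 + (3*o)*(24 + o) = -2 + 3*o*(24 + o))
-2585/Y(p(4)) + 513/Q = -2585/(-2 + 3*(3 + 4)² + 72*(3 + 4)) + 513/4185 = -2585/(-2 + 3*7² + 72*7) + 513*(1/4185) = -2585/(-2 + 3*49 + 504) + 19/155 = -2585/(-2 + 147 + 504) + 19/155 = -2585/649 + 19/155 = -2585*1/649 + 19/155 = -235/59 + 19/155 = -35304/9145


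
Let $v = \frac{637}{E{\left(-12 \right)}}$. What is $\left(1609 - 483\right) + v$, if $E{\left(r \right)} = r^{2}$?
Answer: $\frac{162781}{144} \approx 1130.4$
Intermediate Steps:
$v = \frac{637}{144}$ ($v = \frac{637}{\left(-12\right)^{2}} = \frac{637}{144} \approx 4.4236$)
$\left(1609 - 483\right) + v = \left(1609 - 483\right) + \frac{637}{144} = 1126 + \frac{637}{144} = \frac{162781}{144}$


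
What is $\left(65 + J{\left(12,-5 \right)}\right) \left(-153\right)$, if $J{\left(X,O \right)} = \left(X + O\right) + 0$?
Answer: $-11016$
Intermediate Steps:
$J{\left(X,O \right)} = O + X$ ($J{\left(X,O \right)} = \left(O + X\right) + 0 = O + X$)
$\left(65 + J{\left(12,-5 \right)}\right) \left(-153\right) = \left(65 + \left(-5 + 12\right)\right) \left(-153\right) = \left(65 + 7\right) \left(-153\right) = 72 \left(-153\right) = -11016$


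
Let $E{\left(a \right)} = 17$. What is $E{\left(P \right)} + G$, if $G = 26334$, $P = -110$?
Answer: $26351$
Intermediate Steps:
$E{\left(P \right)} + G = 17 + 26334 = 26351$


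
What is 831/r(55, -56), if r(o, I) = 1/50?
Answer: 41550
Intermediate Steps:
r(o, I) = 1/50
831/r(55, -56) = 831/(1/50) = 831*50 = 41550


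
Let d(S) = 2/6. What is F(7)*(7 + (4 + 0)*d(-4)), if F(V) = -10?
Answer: -250/3 ≈ -83.333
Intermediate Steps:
d(S) = ⅓ (d(S) = 2*(⅙) = ⅓)
F(7)*(7 + (4 + 0)*d(-4)) = -10*(7 + (4 + 0)*(⅓)) = -10*(7 + 4*(⅓)) = -10*(7 + 4/3) = -10*25/3 = -250/3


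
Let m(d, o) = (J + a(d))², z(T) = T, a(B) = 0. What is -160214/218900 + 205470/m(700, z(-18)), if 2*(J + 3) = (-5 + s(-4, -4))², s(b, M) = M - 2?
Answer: 3555814037/57899050 ≈ 61.414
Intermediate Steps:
s(b, M) = -2 + M
J = 115/2 (J = -3 + (-5 + (-2 - 4))²/2 = -3 + (-5 - 6)²/2 = -3 + (½)*(-11)² = -3 + (½)*121 = -3 + 121/2 = 115/2 ≈ 57.500)
m(d, o) = 13225/4 (m(d, o) = (115/2 + 0)² = (115/2)² = 13225/4)
-160214/218900 + 205470/m(700, z(-18)) = -160214/218900 + 205470/(13225/4) = -160214*1/218900 + 205470*(4/13225) = -80107/109450 + 164376/2645 = 3555814037/57899050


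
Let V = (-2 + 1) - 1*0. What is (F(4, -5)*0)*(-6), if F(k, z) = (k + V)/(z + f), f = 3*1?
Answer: 0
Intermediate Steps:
V = -1 (V = -1 + 0 = -1)
f = 3
F(k, z) = (-1 + k)/(3 + z) (F(k, z) = (k - 1)/(z + 3) = (-1 + k)/(3 + z))
(F(4, -5)*0)*(-6) = (((-1 + 4)/(3 - 5))*0)*(-6) = ((3/(-2))*0)*(-6) = (-½*3*0)*(-6) = -3/2*0*(-6) = 0*(-6) = 0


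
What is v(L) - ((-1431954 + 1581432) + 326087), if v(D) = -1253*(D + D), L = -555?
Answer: 915265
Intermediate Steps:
v(D) = -2506*D
v(L) - ((-1431954 + 1581432) + 326087) = -2506*(-555) - ((-1431954 + 1581432) + 326087) = 1390830 - (149478 + 326087) = 1390830 - 1*475565 = 1390830 - 475565 = 915265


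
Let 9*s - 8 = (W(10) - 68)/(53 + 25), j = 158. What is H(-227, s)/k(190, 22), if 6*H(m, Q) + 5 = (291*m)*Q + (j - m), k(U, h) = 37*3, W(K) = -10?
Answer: -152993/1998 ≈ -76.573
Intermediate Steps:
k(U, h) = 111
s = 7/9 (s = 8/9 + ((-10 - 68)/(53 + 25))/9 = 8/9 + (-78/78)/9 = 8/9 + (-78*1/78)/9 = 8/9 + (⅑)*(-1) = 8/9 - ⅑ = 7/9 ≈ 0.77778)
H(m, Q) = 51/2 - m/6 + 97*Q*m/2 (H(m, Q) = -⅚ + ((291*m)*Q + (158 - m))/6 = -⅚ + (291*Q*m + (158 - m))/6 = -⅚ + (158 - m + 291*Q*m)/6 = -⅚ + (79/3 - m/6 + 97*Q*m/2) = 51/2 - m/6 + 97*Q*m/2)
H(-227, s)/k(190, 22) = (51/2 - ⅙*(-227) + (97/2)*(7/9)*(-227))/111 = (51/2 + 227/6 - 154133/18)*(1/111) = -152993/18*1/111 = -152993/1998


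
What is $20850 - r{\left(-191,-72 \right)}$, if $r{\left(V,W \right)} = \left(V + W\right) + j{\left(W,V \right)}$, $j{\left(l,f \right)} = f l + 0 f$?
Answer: $7361$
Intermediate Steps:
$j{\left(l,f \right)} = f l$ ($j{\left(l,f \right)} = f l + 0 = f l$)
$r{\left(V,W \right)} = V + W + V W$ ($r{\left(V,W \right)} = \left(V + W\right) + V W = V + W + V W$)
$20850 - r{\left(-191,-72 \right)} = 20850 - \left(-191 - 72 - -13752\right) = 20850 - \left(-191 - 72 + 13752\right) = 20850 - 13489 = 7361$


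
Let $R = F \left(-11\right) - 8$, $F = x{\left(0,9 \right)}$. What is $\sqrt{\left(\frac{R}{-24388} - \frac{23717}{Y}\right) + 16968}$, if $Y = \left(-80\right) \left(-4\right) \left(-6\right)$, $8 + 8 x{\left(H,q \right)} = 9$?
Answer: $\frac{\sqrt{36358134140663790}}{1463280} \approx 130.31$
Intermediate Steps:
$x{\left(H,q \right)} = \frac{1}{8}$ ($x{\left(H,q \right)} = -1 + \frac{1}{8} \cdot 9 = -1 + \frac{9}{8} = \frac{1}{8}$)
$F = \frac{1}{8} \approx 0.125$
$R = - \frac{75}{8}$ ($R = \frac{1}{8} \left(-11\right) - 8 = - \frac{11}{8} - 8 = - \frac{75}{8} \approx -9.375$)
$Y = -1920$ ($Y = 320 \left(-6\right) = -1920$)
$\sqrt{\left(\frac{R}{-24388} - \frac{23717}{Y}\right) + 16968} = \sqrt{\left(- \frac{75}{8 \left(-24388\right)} - \frac{23717}{-1920}\right) + 16968} = \sqrt{\left(\left(- \frac{75}{8}\right) \left(- \frac{1}{24388}\right) - - \frac{23717}{1920}\right) + 16968} = \sqrt{\left(\frac{75}{195104} + \frac{23717}{1920}\right) + 16968} = \sqrt{\frac{144607049}{11706240} + 16968} = \sqrt{\frac{198776087369}{11706240}} = \frac{\sqrt{36358134140663790}}{1463280}$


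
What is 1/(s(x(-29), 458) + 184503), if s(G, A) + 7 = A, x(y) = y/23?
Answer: 1/184954 ≈ 5.4067e-6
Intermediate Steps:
x(y) = y/23 (x(y) = y*(1/23) = y/23)
s(G, A) = -7 + A
1/(s(x(-29), 458) + 184503) = 1/((-7 + 458) + 184503) = 1/(451 + 184503) = 1/184954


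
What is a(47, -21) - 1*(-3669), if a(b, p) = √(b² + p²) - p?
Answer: 3690 + 5*√106 ≈ 3741.5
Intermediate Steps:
a(47, -21) - 1*(-3669) = (√(47² + (-21)²) - 1*(-21)) - 1*(-3669) = (√(2209 + 441) + 21) + 3669 = (√2650 + 21) + 3669 = (5*√106 + 21) + 3669 = (21 + 5*√106) + 3669 = 3690 + 5*√106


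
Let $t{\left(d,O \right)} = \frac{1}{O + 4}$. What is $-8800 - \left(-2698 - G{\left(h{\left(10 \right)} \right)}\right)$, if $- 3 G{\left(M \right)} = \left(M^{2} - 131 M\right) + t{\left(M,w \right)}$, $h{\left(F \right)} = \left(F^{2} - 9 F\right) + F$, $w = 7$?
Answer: $- \frac{176947}{33} \approx -5362.0$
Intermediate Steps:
$t{\left(d,O \right)} = \frac{1}{4 + O}$
$h{\left(F \right)} = F^{2} - 8 F$
$G{\left(M \right)} = - \frac{1}{33} - \frac{M^{2}}{3} + \frac{131 M}{3}$ ($G{\left(M \right)} = - \frac{\left(M^{2} - 131 M\right) + \frac{1}{4 + 7}}{3} = - \frac{\left(M^{2} - 131 M\right) + \frac{1}{11}}{3} = - \frac{\frac{1}{11} + M^{2} - 131 M}{3} = - \frac{1}{33} - \frac{M^{2}}{3} + \frac{131 M}{3}$)
$-8800 - \left(-2698 - G{\left(h{\left(10 \right)} \right)}\right) = -8800 - \left(-2698 - \left(- \frac{1}{33} - \frac{\left(10 \left(-8 + 10\right)\right)^{2}}{3} + \frac{131 \cdot 10 \left(-8 + 10\right)}{3}\right)\right) = -8800 - \left(-2698 - \left(- \frac{1}{33} - \frac{\left(10 \cdot 2\right)^{2}}{3} + \frac{131 \cdot 10 \cdot 2}{3}\right)\right) = -8800 - \left(-2698 - \left(- \frac{1}{33} - \frac{20^{2}}{3} + \frac{131}{3} \cdot 20\right)\right) = -8800 - \left(-2698 - \left(- \frac{1}{33} - \frac{400}{3} + \frac{2620}{3}\right)\right) = -8800 - \left(-2698 - \frac{24419}{33}\right) = -8800 - - \frac{113453}{33} = -8800 + \frac{113453}{33} = - \frac{176947}{33}$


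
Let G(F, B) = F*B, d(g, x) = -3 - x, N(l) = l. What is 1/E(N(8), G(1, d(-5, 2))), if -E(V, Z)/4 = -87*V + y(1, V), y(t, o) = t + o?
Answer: 1/2748 ≈ 0.00036390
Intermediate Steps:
y(t, o) = o + t
G(F, B) = B*F
E(V, Z) = -4 + 344*V (E(V, Z) = -4*(-87*V + (V + 1)) = -4*(-87*V + (1 + V)) = -4*(1 - 86*V) = -4 + 344*V)
1/E(N(8), G(1, d(-5, 2))) = 1/(-4 + 344*8) = 1/(-4 + 2752) = 1/2748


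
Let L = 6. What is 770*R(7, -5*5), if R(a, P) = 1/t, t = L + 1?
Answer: 110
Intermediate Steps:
t = 7 (t = 6 + 1 = 7)
R(a, P) = ⅐ (R(a, P) = 1/7 = ⅐)
770*R(7, -5*5) = 770*(⅐) = 110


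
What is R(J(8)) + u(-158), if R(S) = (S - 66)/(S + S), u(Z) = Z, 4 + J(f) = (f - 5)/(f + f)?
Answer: -18159/122 ≈ -148.84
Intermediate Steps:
J(f) = -4 + (-5 + f)/(2*f) (J(f) = -4 + (f - 5)/(f + f) = -4 + (-5 + f)/((2*f)) = -4 + (-5 + f)*(1/(2*f)) = -4 + (-5 + f)/(2*f))
R(S) = (-66 + S)/(2*S) (R(S) = (-66 + S)/((2*S)) = (-66 + S)*(1/(2*S)) = (-66 + S)/(2*S))
R(J(8)) + u(-158) = (-66 + (½)*(-5 - 7*8)/8)/(2*(((½)*(-5 - 7*8)/8))) - 158 = (-66 + (½)*(⅛)*(-5 - 56))/(2*(((½)*(⅛)*(-5 - 56)))) - 158 = (-66 + (½)*(⅛)*(-61))/(2*(((½)*(⅛)*(-61)))) - 158 = (-66 - 61/16)/(2*(-61/16)) - 158 = (½)*(-16/61)*(-1117/16) - 158 = 1117/122 - 158 = -18159/122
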